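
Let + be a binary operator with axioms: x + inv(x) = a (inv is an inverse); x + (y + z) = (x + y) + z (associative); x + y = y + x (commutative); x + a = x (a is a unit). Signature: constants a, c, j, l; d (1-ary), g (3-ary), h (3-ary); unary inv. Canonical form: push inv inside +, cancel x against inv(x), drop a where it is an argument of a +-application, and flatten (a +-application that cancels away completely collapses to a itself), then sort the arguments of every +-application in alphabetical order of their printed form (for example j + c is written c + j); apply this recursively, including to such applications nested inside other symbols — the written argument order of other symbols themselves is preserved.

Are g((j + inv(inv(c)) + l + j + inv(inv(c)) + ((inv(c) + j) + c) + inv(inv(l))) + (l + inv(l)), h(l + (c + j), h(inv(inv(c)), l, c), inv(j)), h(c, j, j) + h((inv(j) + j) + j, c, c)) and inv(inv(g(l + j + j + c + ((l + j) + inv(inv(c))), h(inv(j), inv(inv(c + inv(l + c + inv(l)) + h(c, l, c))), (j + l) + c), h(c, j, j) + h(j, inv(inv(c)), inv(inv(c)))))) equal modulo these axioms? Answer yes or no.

Left:  g((j + inv(inv(c)) + l + j + inv(inv(c)) + ((inv(c) + j) + c) + inv(inv(l))) + (l + inv(l)), h(l + (c + j), h(inv(inv(c)), l, c), inv(j)), h(c, j, j) + h((inv(j) + j) + j, c, c))
  Focus inside:  (j + inv(inv(c)) + l + j + inv(inv(c)) + ((inv(c) + j) + c) + inv(inv(l))) + (l + inv(l))
  Push inv inside:  distribute inv over + and collapse double inv
  Collect:  j + j + j + c + c + l + l
  Sort arguments:  c + c + j + j + j + l + l
  Rebuild:  g(c + c + j + j + j + l + l, h(c + j + l, h(c, l, c), inv(j)), h(c, j, j) + h(j, c, c))
Right:  inv(inv(g(l + j + j + c + ((l + j) + inv(inv(c))), h(inv(j), inv(inv(c + inv(l + c + inv(l)) + h(c, l, c))), (j + l) + c), h(c, j, j) + h(j, inv(inv(c)), inv(inv(c))))))
  Push inv inside:  distribute inv over + and collapse double inv
  Collect terms:  g(c + c + j + j + j + l + l, h(inv(j), h(c, l, c), c + j + l), h(c, j, j) + h(j, c, c))

Answer: no — g(c + c + j + j + j + l + l, h(c + j + l, h(c, l, c), inv(j)), h(c, j, j) + h(j, c, c)) vs g(c + c + j + j + j + l + l, h(inv(j), h(c, l, c), c + j + l), h(c, j, j) + h(j, c, c))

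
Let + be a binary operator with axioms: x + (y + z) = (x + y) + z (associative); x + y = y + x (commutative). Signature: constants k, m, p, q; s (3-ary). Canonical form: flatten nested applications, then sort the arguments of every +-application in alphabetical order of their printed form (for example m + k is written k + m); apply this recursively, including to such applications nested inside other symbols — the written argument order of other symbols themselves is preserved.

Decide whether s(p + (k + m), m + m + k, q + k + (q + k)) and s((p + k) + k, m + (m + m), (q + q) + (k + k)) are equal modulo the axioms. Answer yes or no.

Answer: no — s(k + m + p, k + m + m, k + k + q + q) vs s(k + k + p, m + m + m, k + k + q + q)

Derivation:
Left:  s(p + (k + m), m + m + k, q + k + (q + k))
  Work inside:  q + k + (q + k)
  Flatten:  q + k + q + k
  Sort arguments:  k + k + q + q
  Rebuild:  s(k + m + p, k + m + m, k + k + q + q)
Right:  s((p + k) + k, m + (m + m), (q + q) + (k + k))
  Work inside:  (q + q) + (k + k)
  Merge nested applications:  q + q + k + k
  Sort:  k + k + q + q
  Rebuild:  s(k + k + p, m + m + m, k + k + q + q)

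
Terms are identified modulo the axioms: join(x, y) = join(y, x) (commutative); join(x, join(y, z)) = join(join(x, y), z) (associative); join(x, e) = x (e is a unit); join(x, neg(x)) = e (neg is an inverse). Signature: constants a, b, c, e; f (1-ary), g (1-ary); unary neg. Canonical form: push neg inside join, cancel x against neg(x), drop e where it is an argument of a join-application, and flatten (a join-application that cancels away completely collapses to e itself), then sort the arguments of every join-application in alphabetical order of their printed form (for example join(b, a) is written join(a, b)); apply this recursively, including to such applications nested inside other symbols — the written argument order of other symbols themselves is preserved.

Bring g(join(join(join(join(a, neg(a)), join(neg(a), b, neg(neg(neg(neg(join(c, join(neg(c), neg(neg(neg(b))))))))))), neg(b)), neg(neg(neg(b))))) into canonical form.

Answer: g(join(neg(a), neg(b), neg(b)))

Derivation:
Focus inside:  join(join(join(join(a, neg(a)), join(neg(a), b, neg(neg(neg(neg(join(c, join(neg(c), neg(neg(neg(b))))))))))), neg(b)), neg(neg(neg(b))))
Push neg inside:  distribute neg over join and collapse double neg
Inverses cancel:  c cancels
Combine occurrences:  join(neg(a), neg(b), neg(b))
Put back:  g(join(neg(a), neg(b), neg(b)))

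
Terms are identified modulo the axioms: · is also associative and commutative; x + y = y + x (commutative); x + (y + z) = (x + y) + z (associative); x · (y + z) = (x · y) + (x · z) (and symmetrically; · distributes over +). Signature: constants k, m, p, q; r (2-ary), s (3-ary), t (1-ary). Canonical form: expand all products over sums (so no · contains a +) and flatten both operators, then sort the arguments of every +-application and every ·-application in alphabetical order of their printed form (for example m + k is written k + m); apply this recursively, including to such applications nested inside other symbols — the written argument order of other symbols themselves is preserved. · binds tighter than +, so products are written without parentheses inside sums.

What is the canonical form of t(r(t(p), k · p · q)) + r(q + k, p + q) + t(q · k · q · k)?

Un-nest:  t(r(t(p), k · p · q)) + r(k + q, p + q) + t(k · k · q · q)
Sort arguments:  r(k + q, p + q) + t(k · k · q · q) + t(r(t(p), k · p · q))

Answer: r(k + q, p + q) + t(k · k · q · q) + t(r(t(p), k · p · q))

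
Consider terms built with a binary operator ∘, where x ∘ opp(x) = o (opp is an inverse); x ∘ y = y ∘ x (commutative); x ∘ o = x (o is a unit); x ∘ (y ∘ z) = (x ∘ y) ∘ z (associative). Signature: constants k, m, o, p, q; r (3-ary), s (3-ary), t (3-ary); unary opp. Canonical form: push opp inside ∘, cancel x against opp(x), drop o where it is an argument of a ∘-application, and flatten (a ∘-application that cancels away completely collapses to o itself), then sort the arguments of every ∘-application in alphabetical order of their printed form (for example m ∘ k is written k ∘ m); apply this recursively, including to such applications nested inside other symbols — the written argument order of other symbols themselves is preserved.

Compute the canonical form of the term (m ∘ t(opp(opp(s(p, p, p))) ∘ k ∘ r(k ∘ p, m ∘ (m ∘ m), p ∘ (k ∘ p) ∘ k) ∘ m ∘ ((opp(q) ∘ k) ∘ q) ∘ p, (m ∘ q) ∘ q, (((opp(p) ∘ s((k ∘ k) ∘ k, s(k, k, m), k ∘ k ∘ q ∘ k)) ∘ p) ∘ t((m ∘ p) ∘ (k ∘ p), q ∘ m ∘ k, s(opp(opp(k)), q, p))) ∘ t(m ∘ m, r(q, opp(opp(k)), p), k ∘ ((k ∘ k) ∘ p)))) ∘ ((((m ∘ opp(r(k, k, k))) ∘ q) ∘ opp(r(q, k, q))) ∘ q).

Push opp inside:  distribute opp over ∘ and collapse double opp
Combine occurrences:  m ∘ m ∘ t(k ∘ k ∘ m ∘ p ∘ r(k ∘ p, m ∘ m ∘ m, k ∘ k ∘ p ∘ p) ∘ s(p, p, p), m ∘ q ∘ q, s(k ∘ k ∘ k, s(k, k, m), k ∘ k ∘ k ∘ q) ∘ t(k ∘ m ∘ p ∘ p, k ∘ m ∘ q, s(k, q, p)) ∘ t(m ∘ m, r(q, k, p), k ∘ k ∘ k ∘ p)) ∘ opp(r(k, k, k)) ∘ q ∘ q ∘ opp(r(q, k, q))
Sort arguments:  m ∘ m ∘ opp(r(k, k, k)) ∘ opp(r(q, k, q)) ∘ q ∘ q ∘ t(k ∘ k ∘ m ∘ p ∘ r(k ∘ p, m ∘ m ∘ m, k ∘ k ∘ p ∘ p) ∘ s(p, p, p), m ∘ q ∘ q, s(k ∘ k ∘ k, s(k, k, m), k ∘ k ∘ k ∘ q) ∘ t(k ∘ m ∘ p ∘ p, k ∘ m ∘ q, s(k, q, p)) ∘ t(m ∘ m, r(q, k, p), k ∘ k ∘ k ∘ p))

Answer: m ∘ m ∘ opp(r(k, k, k)) ∘ opp(r(q, k, q)) ∘ q ∘ q ∘ t(k ∘ k ∘ m ∘ p ∘ r(k ∘ p, m ∘ m ∘ m, k ∘ k ∘ p ∘ p) ∘ s(p, p, p), m ∘ q ∘ q, s(k ∘ k ∘ k, s(k, k, m), k ∘ k ∘ k ∘ q) ∘ t(k ∘ m ∘ p ∘ p, k ∘ m ∘ q, s(k, q, p)) ∘ t(m ∘ m, r(q, k, p), k ∘ k ∘ k ∘ p))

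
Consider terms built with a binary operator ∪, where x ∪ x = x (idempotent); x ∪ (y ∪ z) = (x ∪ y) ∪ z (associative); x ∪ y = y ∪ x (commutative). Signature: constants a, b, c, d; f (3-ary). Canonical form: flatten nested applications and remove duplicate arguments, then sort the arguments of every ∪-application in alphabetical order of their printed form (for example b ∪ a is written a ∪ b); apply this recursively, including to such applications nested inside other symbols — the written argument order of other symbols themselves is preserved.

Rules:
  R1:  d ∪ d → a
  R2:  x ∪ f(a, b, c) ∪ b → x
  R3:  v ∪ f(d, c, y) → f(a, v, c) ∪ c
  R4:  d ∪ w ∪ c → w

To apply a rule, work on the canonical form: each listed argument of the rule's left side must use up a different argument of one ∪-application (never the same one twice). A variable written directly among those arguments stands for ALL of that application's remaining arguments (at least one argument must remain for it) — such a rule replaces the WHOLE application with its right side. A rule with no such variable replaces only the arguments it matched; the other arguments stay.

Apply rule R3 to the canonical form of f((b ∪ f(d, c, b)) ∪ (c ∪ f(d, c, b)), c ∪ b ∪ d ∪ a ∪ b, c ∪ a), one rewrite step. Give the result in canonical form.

Answer: f(c ∪ f(a, b ∪ c, c), a ∪ b ∪ c ∪ d, a ∪ c)

Derivation:
Canonical form:  f(b ∪ c ∪ f(d, c, b), a ∪ b ∪ c ∪ d, a ∪ c)
R3 matches:  uses f(d, c, b);  v := b ∪ c, y := b
The variable takes the whole remainder — replace the entire application.
New term:  f(c ∪ f(a, b ∪ c, c), a ∪ b ∪ c ∪ d, a ∪ c)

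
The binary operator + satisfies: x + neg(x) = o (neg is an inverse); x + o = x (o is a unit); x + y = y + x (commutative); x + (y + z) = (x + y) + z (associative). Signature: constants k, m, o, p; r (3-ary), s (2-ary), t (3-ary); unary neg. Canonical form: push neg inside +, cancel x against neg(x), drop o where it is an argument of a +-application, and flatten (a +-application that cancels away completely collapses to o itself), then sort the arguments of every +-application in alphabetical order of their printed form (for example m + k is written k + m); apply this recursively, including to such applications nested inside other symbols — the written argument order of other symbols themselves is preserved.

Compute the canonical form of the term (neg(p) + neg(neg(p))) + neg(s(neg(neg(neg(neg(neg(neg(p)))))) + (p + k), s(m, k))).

Answer: neg(s(k + p + p, s(m, k)))

Derivation:
Push neg inside:  distribute neg over + and collapse double neg
Cancel:  p cancels
Collect:  neg(s(k + p + p, s(m, k)))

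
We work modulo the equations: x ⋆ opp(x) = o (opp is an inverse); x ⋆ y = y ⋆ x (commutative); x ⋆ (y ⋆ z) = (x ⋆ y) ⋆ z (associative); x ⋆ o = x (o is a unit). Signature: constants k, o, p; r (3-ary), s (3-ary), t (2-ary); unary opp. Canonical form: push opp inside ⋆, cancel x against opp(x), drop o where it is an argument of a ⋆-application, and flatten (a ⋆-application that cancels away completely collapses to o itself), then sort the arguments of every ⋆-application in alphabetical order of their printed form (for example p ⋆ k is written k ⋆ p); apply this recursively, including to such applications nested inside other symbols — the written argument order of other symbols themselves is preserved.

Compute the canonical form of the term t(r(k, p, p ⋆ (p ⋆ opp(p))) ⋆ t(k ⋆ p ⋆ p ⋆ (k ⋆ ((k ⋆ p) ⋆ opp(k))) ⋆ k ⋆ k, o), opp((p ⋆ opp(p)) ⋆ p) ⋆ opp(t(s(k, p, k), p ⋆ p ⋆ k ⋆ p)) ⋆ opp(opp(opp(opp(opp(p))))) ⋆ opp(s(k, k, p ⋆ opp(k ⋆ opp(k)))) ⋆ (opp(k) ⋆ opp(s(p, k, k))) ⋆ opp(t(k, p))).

Answer: t(r(k, p, p) ⋆ t(k ⋆ k ⋆ k ⋆ k ⋆ p ⋆ p ⋆ p, o), opp(k) ⋆ opp(p) ⋆ opp(p) ⋆ opp(s(k, k, p)) ⋆ opp(s(p, k, k)) ⋆ opp(t(k, p)) ⋆ opp(t(s(k, p, k), k ⋆ p ⋆ p ⋆ p)))

Derivation:
Descend into:  opp((p ⋆ opp(p)) ⋆ p) ⋆ opp(t(s(k, p, k), p ⋆ p ⋆ k ⋆ p)) ⋆ opp(opp(opp(opp(opp(p))))) ⋆ opp(s(k, k, p ⋆ opp(k ⋆ opp(k)))) ⋆ (opp(k) ⋆ opp(s(p, k, k))) ⋆ opp(t(k, p))
Push opp inside:  distribute opp over ⋆ and collapse double opp
Collect:  opp(p) ⋆ opp(p) ⋆ opp(t(s(k, p, k), k ⋆ p ⋆ p ⋆ p)) ⋆ opp(s(k, k, p)) ⋆ opp(k) ⋆ opp(s(p, k, k)) ⋆ opp(t(k, p))
Sort:  opp(k) ⋆ opp(p) ⋆ opp(p) ⋆ opp(s(k, k, p)) ⋆ opp(s(p, k, k)) ⋆ opp(t(k, p)) ⋆ opp(t(s(k, p, k), k ⋆ p ⋆ p ⋆ p))
Rebuild:  t(r(k, p, p) ⋆ t(k ⋆ k ⋆ k ⋆ k ⋆ p ⋆ p ⋆ p, o), opp(k) ⋆ opp(p) ⋆ opp(p) ⋆ opp(s(k, k, p)) ⋆ opp(s(p, k, k)) ⋆ opp(t(k, p)) ⋆ opp(t(s(k, p, k), k ⋆ p ⋆ p ⋆ p)))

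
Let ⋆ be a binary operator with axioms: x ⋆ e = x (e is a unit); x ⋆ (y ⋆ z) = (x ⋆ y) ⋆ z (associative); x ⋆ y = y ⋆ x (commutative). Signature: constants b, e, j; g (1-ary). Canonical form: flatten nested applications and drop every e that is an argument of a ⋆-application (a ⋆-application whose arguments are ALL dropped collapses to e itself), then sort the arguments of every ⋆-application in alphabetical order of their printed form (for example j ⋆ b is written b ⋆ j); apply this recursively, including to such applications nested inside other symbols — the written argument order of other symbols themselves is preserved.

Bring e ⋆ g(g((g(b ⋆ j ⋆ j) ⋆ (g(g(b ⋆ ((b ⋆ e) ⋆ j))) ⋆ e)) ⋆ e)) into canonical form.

Inside:  g(g((g(b ⋆ j ⋆ j) ⋆ (g(g(b ⋆ ((b ⋆ e) ⋆ j))) ⋆ e)) ⋆ e))  →  g(g(g(b ⋆ j ⋆ j) ⋆ g(g(b ⋆ b ⋆ j))))
Units out:  drop e
Sort arguments:  g(g(g(b ⋆ j ⋆ j) ⋆ g(g(b ⋆ b ⋆ j))))

Answer: g(g(g(b ⋆ j ⋆ j) ⋆ g(g(b ⋆ b ⋆ j))))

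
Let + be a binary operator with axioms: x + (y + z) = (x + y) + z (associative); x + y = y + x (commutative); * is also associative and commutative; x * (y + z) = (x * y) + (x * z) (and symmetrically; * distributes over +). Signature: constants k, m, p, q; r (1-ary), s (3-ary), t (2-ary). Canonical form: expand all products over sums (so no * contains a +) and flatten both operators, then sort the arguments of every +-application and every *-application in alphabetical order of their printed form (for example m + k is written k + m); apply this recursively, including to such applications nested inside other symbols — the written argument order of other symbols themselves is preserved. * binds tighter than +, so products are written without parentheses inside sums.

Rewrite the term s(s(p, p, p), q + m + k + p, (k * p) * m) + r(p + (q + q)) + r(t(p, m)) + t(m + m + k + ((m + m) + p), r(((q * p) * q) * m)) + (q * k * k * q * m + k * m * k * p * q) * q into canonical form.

Distribute:  s(s(p, p, p), k + m + p + q, k * m * p) + r(p + q + q) + r(t(p, m)) + t(k + m + m + m + m + p, r(m * p * q * q)) + k * k * m * q * q * q + k * k * m * p * q * q
Sort:  k * k * m * p * q * q + k * k * m * q * q * q + r(p + q + q) + r(t(p, m)) + s(s(p, p, p), k + m + p + q, k * m * p) + t(k + m + m + m + m + p, r(m * p * q * q))

Answer: k * k * m * p * q * q + k * k * m * q * q * q + r(p + q + q) + r(t(p, m)) + s(s(p, p, p), k + m + p + q, k * m * p) + t(k + m + m + m + m + p, r(m * p * q * q))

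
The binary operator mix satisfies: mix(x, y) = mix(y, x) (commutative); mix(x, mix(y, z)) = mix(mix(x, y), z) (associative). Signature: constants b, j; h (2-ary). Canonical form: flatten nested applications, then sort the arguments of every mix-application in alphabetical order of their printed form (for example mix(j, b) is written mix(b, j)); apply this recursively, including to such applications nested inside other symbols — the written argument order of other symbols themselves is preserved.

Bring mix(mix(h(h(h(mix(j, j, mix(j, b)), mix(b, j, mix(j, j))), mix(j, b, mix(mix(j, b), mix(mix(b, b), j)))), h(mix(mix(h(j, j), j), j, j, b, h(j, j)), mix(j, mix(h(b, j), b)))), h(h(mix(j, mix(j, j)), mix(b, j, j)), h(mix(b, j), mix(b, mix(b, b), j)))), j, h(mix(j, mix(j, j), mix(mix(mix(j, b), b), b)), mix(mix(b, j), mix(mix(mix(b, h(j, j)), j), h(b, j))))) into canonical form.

Answer: mix(h(h(h(mix(b, j, j, j), mix(b, j, j, j)), mix(b, b, b, b, j, j, j)), h(mix(b, h(j, j), h(j, j), j, j, j), mix(b, h(b, j), j))), h(h(mix(j, j, j), mix(b, j, j)), h(mix(b, j), mix(b, b, b, j))), h(mix(b, b, b, j, j, j, j), mix(b, b, h(b, j), h(j, j), j, j)), j)

Derivation:
Merge nested applications:  mix(h(h(h(mix(j, j, mix(j, b)), mix(b, j, mix(j, j))), mix(j, b, mix(mix(j, b), mix(mix(b, b), j)))), h(mix(mix(h(j, j), j), j, j, b, h(j, j)), mix(j, mix(h(b, j), b)))), h(h(mix(j, mix(j, j)), mix(b, j, j)), h(mix(b, j), mix(b, mix(b, b), j))), j, h(mix(j, mix(j, j), mix(mix(mix(j, b), b), b)), mix(mix(b, j), mix(mix(mix(b, h(j, j)), j), h(b, j)))))
Inside:  h(h(h(mix(j, j, mix(j, b)), mix(b, j, mix(j, j))), mix(j, b, mix(mix(j, b), mix(mix(b, b), j)))), h(mix(mix(h(j, j), j), j, j, b, h(j, j)), mix(j, mix(h(b, j), b))))  →  h(h(h(mix(b, j, j, j), mix(b, j, j, j)), mix(b, b, b, b, j, j, j)), h(mix(b, h(j, j), h(j, j), j, j, j), mix(b, h(b, j), j)))
Canonicalize subterm:  h(h(mix(j, mix(j, j)), mix(b, j, j)), h(mix(b, j), mix(b, mix(b, b), j)))  →  h(h(mix(j, j, j), mix(b, j, j)), h(mix(b, j), mix(b, b, b, j)))
Inside:  h(mix(j, mix(j, j), mix(mix(mix(j, b), b), b)), mix(mix(b, j), mix(mix(mix(b, h(j, j)), j), h(b, j))))  →  h(mix(b, b, b, j, j, j, j), mix(b, b, h(b, j), h(j, j), j, j))
Sort arguments:  mix(h(h(h(mix(b, j, j, j), mix(b, j, j, j)), mix(b, b, b, b, j, j, j)), h(mix(b, h(j, j), h(j, j), j, j, j), mix(b, h(b, j), j))), h(h(mix(j, j, j), mix(b, j, j)), h(mix(b, j), mix(b, b, b, j))), h(mix(b, b, b, j, j, j, j), mix(b, b, h(b, j), h(j, j), j, j)), j)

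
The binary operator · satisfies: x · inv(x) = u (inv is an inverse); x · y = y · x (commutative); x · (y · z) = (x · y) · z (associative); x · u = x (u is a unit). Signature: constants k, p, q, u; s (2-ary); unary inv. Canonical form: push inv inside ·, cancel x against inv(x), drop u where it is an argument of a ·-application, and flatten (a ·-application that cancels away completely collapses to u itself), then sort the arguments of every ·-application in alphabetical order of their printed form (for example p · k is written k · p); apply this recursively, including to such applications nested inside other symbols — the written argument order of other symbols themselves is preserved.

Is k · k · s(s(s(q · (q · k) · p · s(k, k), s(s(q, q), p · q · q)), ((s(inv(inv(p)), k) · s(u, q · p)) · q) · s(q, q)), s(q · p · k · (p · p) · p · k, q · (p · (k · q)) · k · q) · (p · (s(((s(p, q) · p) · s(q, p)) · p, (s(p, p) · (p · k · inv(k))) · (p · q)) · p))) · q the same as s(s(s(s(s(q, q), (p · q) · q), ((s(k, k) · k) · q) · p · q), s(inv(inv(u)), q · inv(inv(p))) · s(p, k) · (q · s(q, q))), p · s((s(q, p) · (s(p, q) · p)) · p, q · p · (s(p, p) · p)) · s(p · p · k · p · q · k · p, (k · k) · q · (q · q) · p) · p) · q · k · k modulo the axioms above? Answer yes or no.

Answer: no — k · k · q · s(s(s(k · p · q · q · s(k, k), s(s(q, q), p · q · q)), q · s(p, k) · s(q, q) · s(u, p · q)), p · p · s(k · k · p · p · p · p · q, k · k · p · q · q · q) · s(p · p · s(p, q) · s(q, p), p · p · q · s(p, p))) vs k · k · q · s(s(s(s(s(q, q), p · q · q), k · p · q · q · s(k, k)), q · s(p, k) · s(q, q) · s(u, p · q)), p · p · s(k · k · p · p · p · p · q, k · k · p · q · q · q) · s(p · p · s(p, q) · s(q, p), p · p · q · s(p, p)))

Derivation:
Left:  k · k · s(s(s(q · (q · k) · p · s(k, k), s(s(q, q), p · q · q)), ((s(inv(inv(p)), k) · s(u, q · p)) · q) · s(q, q)), s(q · p · k · (p · p) · p · k, q · (p · (k · q)) · k · q) · (p · (s(((s(p, q) · p) · s(q, p)) · p, (s(p, p) · (p · k · inv(k))) · (p · q)) · p))) · q
  Push inv inside:  distribute inv over · and collapse double inv
  Collect:  k · k · s(s(s(k · p · q · q · s(k, k), s(s(q, q), p · q · q)), q · s(p, k) · s(q, q) · s(u, p · q)), p · p · s(k · k · p · p · p · p · q, k · k · p · q · q · q) · s(p · p · s(p, q) · s(q, p), p · p · q · s(p, p))) · q
  Sort:  k · k · q · s(s(s(k · p · q · q · s(k, k), s(s(q, q), p · q · q)), q · s(p, k) · s(q, q) · s(u, p · q)), p · p · s(k · k · p · p · p · p · q, k · k · p · q · q · q) · s(p · p · s(p, q) · s(q, p), p · p · q · s(p, p)))
Right:  s(s(s(s(s(q, q), (p · q) · q), ((s(k, k) · k) · q) · p · q), s(inv(inv(u)), q · inv(inv(p))) · s(p, k) · (q · s(q, q))), p · s((s(q, p) · (s(p, q) · p)) · p, q · p · (s(p, p) · p)) · s(p · p · k · p · q · k · p, (k · k) · q · (q · q) · p) · p) · q · k · k
  Push inv inside:  distribute inv over · and collapse double inv
  Combine occurrences:  s(s(s(s(s(q, q), p · q · q), k · p · q · q · s(k, k)), q · s(p, k) · s(q, q) · s(u, p · q)), p · p · s(k · k · p · p · p · p · q, k · k · p · q · q · q) · s(p · p · s(p, q) · s(q, p), p · p · q · s(p, p))) · q · k · k
  Sort:  k · k · q · s(s(s(s(s(q, q), p · q · q), k · p · q · q · s(k, k)), q · s(p, k) · s(q, q) · s(u, p · q)), p · p · s(k · k · p · p · p · p · q, k · k · p · q · q · q) · s(p · p · s(p, q) · s(q, p), p · p · q · s(p, p)))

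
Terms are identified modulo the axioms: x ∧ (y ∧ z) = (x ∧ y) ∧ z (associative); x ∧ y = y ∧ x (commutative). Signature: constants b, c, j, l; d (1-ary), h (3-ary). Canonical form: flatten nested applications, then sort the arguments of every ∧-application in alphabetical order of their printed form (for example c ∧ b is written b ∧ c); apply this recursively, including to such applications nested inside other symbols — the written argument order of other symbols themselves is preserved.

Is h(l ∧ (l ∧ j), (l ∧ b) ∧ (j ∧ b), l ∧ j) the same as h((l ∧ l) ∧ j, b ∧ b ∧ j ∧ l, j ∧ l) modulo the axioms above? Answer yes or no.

Left:  h(l ∧ (l ∧ j), (l ∧ b) ∧ (j ∧ b), l ∧ j)
  Work inside:  (l ∧ b) ∧ (j ∧ b)
  Merge nested applications:  l ∧ b ∧ j ∧ b
  Sort:  b ∧ b ∧ j ∧ l
  Rebuild:  h(j ∧ l ∧ l, b ∧ b ∧ j ∧ l, j ∧ l)
Right:  h((l ∧ l) ∧ j, b ∧ b ∧ j ∧ l, j ∧ l)
  Descend into:  (l ∧ l) ∧ j
  Flatten:  l ∧ l ∧ j
  Sort:  j ∧ l ∧ l
  Reassemble:  h(j ∧ l ∧ l, b ∧ b ∧ j ∧ l, j ∧ l)

Answer: yes — both canonical forms are h(j ∧ l ∧ l, b ∧ b ∧ j ∧ l, j ∧ l)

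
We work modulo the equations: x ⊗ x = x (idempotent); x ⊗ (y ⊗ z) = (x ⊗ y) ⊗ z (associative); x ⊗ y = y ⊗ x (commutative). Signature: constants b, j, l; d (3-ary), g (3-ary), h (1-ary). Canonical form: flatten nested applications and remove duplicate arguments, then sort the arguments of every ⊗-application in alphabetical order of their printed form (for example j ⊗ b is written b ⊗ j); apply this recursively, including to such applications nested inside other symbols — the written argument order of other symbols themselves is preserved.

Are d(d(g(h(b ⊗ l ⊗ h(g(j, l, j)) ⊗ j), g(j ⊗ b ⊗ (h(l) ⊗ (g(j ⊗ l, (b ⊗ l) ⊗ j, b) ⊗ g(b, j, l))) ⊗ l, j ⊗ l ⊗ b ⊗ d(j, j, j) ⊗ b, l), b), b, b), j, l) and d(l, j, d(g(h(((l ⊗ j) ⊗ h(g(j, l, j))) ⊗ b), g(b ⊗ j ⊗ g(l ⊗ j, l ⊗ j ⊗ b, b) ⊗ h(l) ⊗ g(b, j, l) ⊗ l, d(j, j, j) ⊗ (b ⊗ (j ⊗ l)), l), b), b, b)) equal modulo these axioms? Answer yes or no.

Left:  d(d(g(h(b ⊗ l ⊗ h(g(j, l, j)) ⊗ j), g(j ⊗ b ⊗ (h(l) ⊗ (g(j ⊗ l, (b ⊗ l) ⊗ j, b) ⊗ g(b, j, l))) ⊗ l, j ⊗ l ⊗ b ⊗ d(j, j, j) ⊗ b, l), b), b, b), j, l)
  Work inside:  j ⊗ b ⊗ (h(l) ⊗ (g(j ⊗ l, (b ⊗ l) ⊗ j, b) ⊗ g(b, j, l))) ⊗ l
  Un-nest:  j ⊗ b ⊗ h(l) ⊗ g(j ⊗ l, (b ⊗ l) ⊗ j, b) ⊗ g(b, j, l) ⊗ l
  Canonicalize subterm:  g(j ⊗ l, (b ⊗ l) ⊗ j, b)  →  g(j ⊗ l, b ⊗ j ⊗ l, b)
  Sort arguments:  b ⊗ g(b, j, l) ⊗ g(j ⊗ l, b ⊗ j ⊗ l, b) ⊗ h(l) ⊗ j ⊗ l
  Rebuild:  d(d(g(h(b ⊗ h(g(j, l, j)) ⊗ j ⊗ l), g(b ⊗ g(b, j, l) ⊗ g(j ⊗ l, b ⊗ j ⊗ l, b) ⊗ h(l) ⊗ j ⊗ l, b ⊗ d(j, j, j) ⊗ j ⊗ l, l), b), b, b), j, l)
Right:  d(l, j, d(g(h(((l ⊗ j) ⊗ h(g(j, l, j))) ⊗ b), g(b ⊗ j ⊗ g(l ⊗ j, l ⊗ j ⊗ b, b) ⊗ h(l) ⊗ g(b, j, l) ⊗ l, d(j, j, j) ⊗ (b ⊗ (j ⊗ l)), l), b), b, b))
  Work inside:  b ⊗ j ⊗ g(l ⊗ j, l ⊗ j ⊗ b, b) ⊗ h(l) ⊗ g(b, j, l) ⊗ l
  Canonicalize subterm:  g(l ⊗ j, l ⊗ j ⊗ b, b)  →  g(j ⊗ l, b ⊗ j ⊗ l, b)
  Order the arguments:  b ⊗ g(b, j, l) ⊗ g(j ⊗ l, b ⊗ j ⊗ l, b) ⊗ h(l) ⊗ j ⊗ l
  Rebuild:  d(l, j, d(g(h(b ⊗ h(g(j, l, j)) ⊗ j ⊗ l), g(b ⊗ g(b, j, l) ⊗ g(j ⊗ l, b ⊗ j ⊗ l, b) ⊗ h(l) ⊗ j ⊗ l, b ⊗ d(j, j, j) ⊗ j ⊗ l, l), b), b, b))

Answer: no — d(d(g(h(b ⊗ h(g(j, l, j)) ⊗ j ⊗ l), g(b ⊗ g(b, j, l) ⊗ g(j ⊗ l, b ⊗ j ⊗ l, b) ⊗ h(l) ⊗ j ⊗ l, b ⊗ d(j, j, j) ⊗ j ⊗ l, l), b), b, b), j, l) vs d(l, j, d(g(h(b ⊗ h(g(j, l, j)) ⊗ j ⊗ l), g(b ⊗ g(b, j, l) ⊗ g(j ⊗ l, b ⊗ j ⊗ l, b) ⊗ h(l) ⊗ j ⊗ l, b ⊗ d(j, j, j) ⊗ j ⊗ l, l), b), b, b))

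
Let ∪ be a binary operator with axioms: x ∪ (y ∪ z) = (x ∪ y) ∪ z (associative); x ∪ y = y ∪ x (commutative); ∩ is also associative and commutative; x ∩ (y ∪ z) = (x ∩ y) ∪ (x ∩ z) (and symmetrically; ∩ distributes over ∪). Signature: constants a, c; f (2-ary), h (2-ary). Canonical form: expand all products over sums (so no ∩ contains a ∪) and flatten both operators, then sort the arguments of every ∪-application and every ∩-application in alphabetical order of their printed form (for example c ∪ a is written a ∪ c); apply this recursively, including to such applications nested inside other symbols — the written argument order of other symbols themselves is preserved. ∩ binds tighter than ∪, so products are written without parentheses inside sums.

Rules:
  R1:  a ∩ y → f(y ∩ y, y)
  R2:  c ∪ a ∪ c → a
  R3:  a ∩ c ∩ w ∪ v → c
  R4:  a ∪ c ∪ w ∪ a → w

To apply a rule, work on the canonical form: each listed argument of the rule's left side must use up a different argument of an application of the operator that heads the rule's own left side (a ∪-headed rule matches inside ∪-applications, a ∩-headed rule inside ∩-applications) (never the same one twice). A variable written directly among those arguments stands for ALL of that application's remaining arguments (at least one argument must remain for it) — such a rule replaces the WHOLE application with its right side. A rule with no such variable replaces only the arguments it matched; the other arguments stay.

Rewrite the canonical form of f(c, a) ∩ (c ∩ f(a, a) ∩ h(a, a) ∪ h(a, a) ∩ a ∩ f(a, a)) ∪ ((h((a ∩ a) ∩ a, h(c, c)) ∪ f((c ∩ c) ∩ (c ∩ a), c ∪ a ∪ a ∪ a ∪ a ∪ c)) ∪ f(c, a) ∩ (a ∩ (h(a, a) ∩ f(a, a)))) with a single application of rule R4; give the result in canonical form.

Canonical form:  a ∩ f(a, a) ∩ f(c, a) ∩ h(a, a) ∪ a ∩ f(a, a) ∩ f(c, a) ∩ h(a, a) ∪ c ∩ f(a, a) ∩ f(c, a) ∩ h(a, a) ∪ f(a ∩ c ∩ c ∩ c, a ∪ a ∪ a ∪ a ∪ c ∪ c) ∪ h(a ∩ a ∩ a, h(c, c))
R4 matches:  uses a, a, c;  w := a ∪ a ∪ c
Every leftover argument binds to the variable; the entire application is replaced.
Result:  a ∩ f(a, a) ∩ f(c, a) ∩ h(a, a) ∪ a ∩ f(a, a) ∩ f(c, a) ∩ h(a, a) ∪ c ∩ f(a, a) ∩ f(c, a) ∩ h(a, a) ∪ f(a ∩ c ∩ c ∩ c, a ∪ a ∪ c) ∪ h(a ∩ a ∩ a, h(c, c))

Answer: a ∩ f(a, a) ∩ f(c, a) ∩ h(a, a) ∪ a ∩ f(a, a) ∩ f(c, a) ∩ h(a, a) ∪ c ∩ f(a, a) ∩ f(c, a) ∩ h(a, a) ∪ f(a ∩ c ∩ c ∩ c, a ∪ a ∪ c) ∪ h(a ∩ a ∩ a, h(c, c))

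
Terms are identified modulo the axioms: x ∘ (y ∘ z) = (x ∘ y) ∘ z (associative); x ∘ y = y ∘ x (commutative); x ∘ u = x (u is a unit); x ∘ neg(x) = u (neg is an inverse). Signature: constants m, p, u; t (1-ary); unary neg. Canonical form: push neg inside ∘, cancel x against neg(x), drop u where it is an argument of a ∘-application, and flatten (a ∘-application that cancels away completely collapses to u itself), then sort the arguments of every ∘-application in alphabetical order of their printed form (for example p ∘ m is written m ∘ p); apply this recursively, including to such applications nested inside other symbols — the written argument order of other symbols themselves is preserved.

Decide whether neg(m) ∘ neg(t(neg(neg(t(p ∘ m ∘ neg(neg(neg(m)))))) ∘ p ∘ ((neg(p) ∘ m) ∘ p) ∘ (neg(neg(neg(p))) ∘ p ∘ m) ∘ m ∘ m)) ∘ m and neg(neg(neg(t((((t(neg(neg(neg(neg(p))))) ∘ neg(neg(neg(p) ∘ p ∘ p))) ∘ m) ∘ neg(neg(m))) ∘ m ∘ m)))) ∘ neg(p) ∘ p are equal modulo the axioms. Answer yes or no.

Answer: yes — both canonical forms are neg(t(m ∘ m ∘ m ∘ m ∘ p ∘ t(p)))

Derivation:
Left:  neg(m) ∘ neg(t(neg(neg(t(p ∘ m ∘ neg(neg(neg(m)))))) ∘ p ∘ ((neg(p) ∘ m) ∘ p) ∘ (neg(neg(neg(p))) ∘ p ∘ m) ∘ m ∘ m)) ∘ m
  Push neg inside:  distribute neg over ∘ and collapse double neg
  Cancel:  m cancels
  Combine occurrences:  neg(t(m ∘ m ∘ m ∘ m ∘ p ∘ t(p)))
Right:  neg(neg(neg(t((((t(neg(neg(neg(neg(p))))) ∘ neg(neg(neg(p) ∘ p ∘ p))) ∘ m) ∘ neg(neg(m))) ∘ m ∘ m)))) ∘ neg(p) ∘ p
  Push neg inside:  distribute neg over ∘ and collapse double neg
  Cancel inverse pairs:  p cancels
  Collect:  neg(t(m ∘ m ∘ m ∘ m ∘ p ∘ t(p)))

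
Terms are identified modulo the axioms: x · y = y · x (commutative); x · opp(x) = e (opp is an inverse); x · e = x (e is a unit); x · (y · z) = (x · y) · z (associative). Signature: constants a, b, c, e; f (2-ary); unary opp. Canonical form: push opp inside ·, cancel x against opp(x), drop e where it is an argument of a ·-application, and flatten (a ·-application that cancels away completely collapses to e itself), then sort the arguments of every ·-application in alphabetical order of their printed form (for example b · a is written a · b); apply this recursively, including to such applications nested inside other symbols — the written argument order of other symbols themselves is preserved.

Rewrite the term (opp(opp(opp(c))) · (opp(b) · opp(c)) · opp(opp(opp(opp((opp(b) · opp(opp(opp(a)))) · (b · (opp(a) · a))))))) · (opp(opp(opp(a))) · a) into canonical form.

Push opp inside:  distribute opp over · and collapse double opp
Collect terms:  opp(c) · opp(c) · opp(b) · opp(a)
Sort arguments:  opp(a) · opp(b) · opp(c) · opp(c)

Answer: opp(a) · opp(b) · opp(c) · opp(c)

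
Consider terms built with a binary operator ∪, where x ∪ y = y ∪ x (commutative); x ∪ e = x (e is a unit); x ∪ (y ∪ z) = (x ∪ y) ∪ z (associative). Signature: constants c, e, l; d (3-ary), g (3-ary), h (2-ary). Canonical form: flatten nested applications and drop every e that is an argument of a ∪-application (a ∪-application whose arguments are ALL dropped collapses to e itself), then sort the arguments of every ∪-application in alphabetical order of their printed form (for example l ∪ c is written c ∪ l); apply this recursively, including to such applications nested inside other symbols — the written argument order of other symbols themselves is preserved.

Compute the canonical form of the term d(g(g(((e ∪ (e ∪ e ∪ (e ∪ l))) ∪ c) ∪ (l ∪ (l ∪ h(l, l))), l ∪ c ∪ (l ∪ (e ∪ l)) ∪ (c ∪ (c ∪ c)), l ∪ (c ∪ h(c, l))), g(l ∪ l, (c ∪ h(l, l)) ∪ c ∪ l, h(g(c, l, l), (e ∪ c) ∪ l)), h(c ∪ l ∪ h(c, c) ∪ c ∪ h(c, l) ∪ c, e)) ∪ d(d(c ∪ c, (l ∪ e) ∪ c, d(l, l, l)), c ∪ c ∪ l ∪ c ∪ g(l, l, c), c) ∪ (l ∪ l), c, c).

Answer: d(d(d(c ∪ c, c ∪ l, d(l, l, l)), c ∪ c ∪ c ∪ g(l, l, c) ∪ l, c) ∪ g(g(c ∪ h(l, l) ∪ l ∪ l ∪ l, c ∪ c ∪ c ∪ c ∪ l ∪ l ∪ l, c ∪ h(c, l) ∪ l), g(l ∪ l, c ∪ c ∪ h(l, l) ∪ l, h(g(c, l, l), c ∪ l)), h(c ∪ c ∪ c ∪ h(c, c) ∪ h(c, l) ∪ l, e)) ∪ l ∪ l, c, c)

Derivation:
Descend into:  g(g(((e ∪ (e ∪ e ∪ (e ∪ l))) ∪ c) ∪ (l ∪ (l ∪ h(l, l))), l ∪ c ∪ (l ∪ (e ∪ l)) ∪ (c ∪ (c ∪ c)), l ∪ (c ∪ h(c, l))), g(l ∪ l, (c ∪ h(l, l)) ∪ c ∪ l, h(g(c, l, l), (e ∪ c) ∪ l)), h(c ∪ l ∪ h(c, c) ∪ c ∪ h(c, l) ∪ c, e)) ∪ d(d(c ∪ c, (l ∪ e) ∪ c, d(l, l, l)), c ∪ c ∪ l ∪ c ∪ g(l, l, c), c) ∪ (l ∪ l)
Merge nested applications:  g(g(((e ∪ (e ∪ e ∪ (e ∪ l))) ∪ c) ∪ (l ∪ (l ∪ h(l, l))), l ∪ c ∪ (l ∪ (e ∪ l)) ∪ (c ∪ (c ∪ c)), l ∪ (c ∪ h(c, l))), g(l ∪ l, (c ∪ h(l, l)) ∪ c ∪ l, h(g(c, l, l), (e ∪ c) ∪ l)), h(c ∪ l ∪ h(c, c) ∪ c ∪ h(c, l) ∪ c, e)) ∪ d(d(c ∪ c, (l ∪ e) ∪ c, d(l, l, l)), c ∪ c ∪ l ∪ c ∪ g(l, l, c), c) ∪ l ∪ l
Inside:  g(g(((e ∪ (e ∪ e ∪ (e ∪ l))) ∪ c) ∪ (l ∪ (l ∪ h(l, l))), l ∪ c ∪ (l ∪ (e ∪ l)) ∪ (c ∪ (c ∪ c)), l ∪ (c ∪ h(c, l))), g(l ∪ l, (c ∪ h(l, l)) ∪ c ∪ l, h(g(c, l, l), (e ∪ c) ∪ l)), h(c ∪ l ∪ h(c, c) ∪ c ∪ h(c, l) ∪ c, e))  →  g(g(c ∪ h(l, l) ∪ l ∪ l ∪ l, c ∪ c ∪ c ∪ c ∪ l ∪ l ∪ l, c ∪ h(c, l) ∪ l), g(l ∪ l, c ∪ c ∪ h(l, l) ∪ l, h(g(c, l, l), c ∪ l)), h(c ∪ c ∪ c ∪ h(c, c) ∪ h(c, l) ∪ l, e))
Inside:  d(d(c ∪ c, (l ∪ e) ∪ c, d(l, l, l)), c ∪ c ∪ l ∪ c ∪ g(l, l, c), c)  →  d(d(c ∪ c, c ∪ l, d(l, l, l)), c ∪ c ∪ c ∪ g(l, l, c) ∪ l, c)
Sort:  d(d(c ∪ c, c ∪ l, d(l, l, l)), c ∪ c ∪ c ∪ g(l, l, c) ∪ l, c) ∪ g(g(c ∪ h(l, l) ∪ l ∪ l ∪ l, c ∪ c ∪ c ∪ c ∪ l ∪ l ∪ l, c ∪ h(c, l) ∪ l), g(l ∪ l, c ∪ c ∪ h(l, l) ∪ l, h(g(c, l, l), c ∪ l)), h(c ∪ c ∪ c ∪ h(c, c) ∪ h(c, l) ∪ l, e)) ∪ l ∪ l
Reassemble:  d(d(d(c ∪ c, c ∪ l, d(l, l, l)), c ∪ c ∪ c ∪ g(l, l, c) ∪ l, c) ∪ g(g(c ∪ h(l, l) ∪ l ∪ l ∪ l, c ∪ c ∪ c ∪ c ∪ l ∪ l ∪ l, c ∪ h(c, l) ∪ l), g(l ∪ l, c ∪ c ∪ h(l, l) ∪ l, h(g(c, l, l), c ∪ l)), h(c ∪ c ∪ c ∪ h(c, c) ∪ h(c, l) ∪ l, e)) ∪ l ∪ l, c, c)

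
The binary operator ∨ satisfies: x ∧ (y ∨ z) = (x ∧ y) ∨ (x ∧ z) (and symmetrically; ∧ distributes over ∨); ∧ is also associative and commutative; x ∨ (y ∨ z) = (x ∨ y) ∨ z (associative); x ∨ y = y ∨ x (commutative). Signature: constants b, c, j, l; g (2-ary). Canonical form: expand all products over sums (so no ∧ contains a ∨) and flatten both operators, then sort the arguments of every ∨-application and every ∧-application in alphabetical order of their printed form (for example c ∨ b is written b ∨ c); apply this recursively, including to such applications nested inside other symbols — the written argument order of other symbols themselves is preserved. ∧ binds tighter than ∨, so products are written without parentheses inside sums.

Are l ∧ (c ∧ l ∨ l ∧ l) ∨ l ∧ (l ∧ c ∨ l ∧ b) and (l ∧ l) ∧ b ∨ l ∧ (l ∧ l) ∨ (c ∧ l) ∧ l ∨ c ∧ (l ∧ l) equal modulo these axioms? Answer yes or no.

Answer: yes — both canonical forms are b ∧ l ∧ l ∨ c ∧ l ∧ l ∨ c ∧ l ∧ l ∨ l ∧ l ∧ l

Derivation:
Left:  l ∧ (c ∧ l ∨ l ∧ l) ∨ l ∧ (l ∧ c ∨ l ∧ b)
  Distribute:  c ∧ l ∧ l ∨ l ∧ l ∧ l ∨ c ∧ l ∧ l ∨ b ∧ l ∧ l
  Sort:  b ∧ l ∧ l ∨ c ∧ l ∧ l ∨ c ∧ l ∧ l ∨ l ∧ l ∧ l
Right:  (l ∧ l) ∧ b ∨ l ∧ (l ∧ l) ∨ (c ∧ l) ∧ l ∨ c ∧ (l ∧ l)
  Merge nested applications:  b ∧ l ∧ l ∨ l ∧ l ∧ l ∨ c ∧ l ∧ l ∨ c ∧ l ∧ l
  Order the arguments:  b ∧ l ∧ l ∨ c ∧ l ∧ l ∨ c ∧ l ∧ l ∨ l ∧ l ∧ l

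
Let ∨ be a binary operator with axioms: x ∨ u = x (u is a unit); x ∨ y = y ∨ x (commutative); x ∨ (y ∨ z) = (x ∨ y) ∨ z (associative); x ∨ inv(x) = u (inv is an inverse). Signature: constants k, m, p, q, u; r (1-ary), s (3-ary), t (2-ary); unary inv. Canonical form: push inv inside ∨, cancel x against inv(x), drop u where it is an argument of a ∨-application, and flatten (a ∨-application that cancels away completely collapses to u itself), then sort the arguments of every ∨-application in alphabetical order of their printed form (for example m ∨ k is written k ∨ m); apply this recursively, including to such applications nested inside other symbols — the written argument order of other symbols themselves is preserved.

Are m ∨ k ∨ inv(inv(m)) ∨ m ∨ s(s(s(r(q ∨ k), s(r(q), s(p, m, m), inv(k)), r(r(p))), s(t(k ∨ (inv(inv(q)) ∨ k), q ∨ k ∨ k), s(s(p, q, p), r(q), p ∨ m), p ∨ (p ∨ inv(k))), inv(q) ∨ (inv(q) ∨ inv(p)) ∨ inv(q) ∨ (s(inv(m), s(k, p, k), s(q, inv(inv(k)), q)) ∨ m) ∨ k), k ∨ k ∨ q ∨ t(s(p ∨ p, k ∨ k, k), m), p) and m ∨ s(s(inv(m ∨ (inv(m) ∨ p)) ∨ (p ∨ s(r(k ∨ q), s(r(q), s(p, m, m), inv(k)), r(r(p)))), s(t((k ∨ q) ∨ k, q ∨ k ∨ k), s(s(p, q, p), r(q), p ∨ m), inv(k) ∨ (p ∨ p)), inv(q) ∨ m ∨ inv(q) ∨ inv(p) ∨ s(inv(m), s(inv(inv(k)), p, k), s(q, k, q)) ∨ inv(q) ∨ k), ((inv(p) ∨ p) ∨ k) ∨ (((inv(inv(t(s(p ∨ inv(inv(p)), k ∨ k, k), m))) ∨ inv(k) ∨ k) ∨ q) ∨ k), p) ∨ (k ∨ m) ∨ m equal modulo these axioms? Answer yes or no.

Left:  m ∨ k ∨ inv(inv(m)) ∨ m ∨ s(s(s(r(q ∨ k), s(r(q), s(p, m, m), inv(k)), r(r(p))), s(t(k ∨ (inv(inv(q)) ∨ k), q ∨ k ∨ k), s(s(p, q, p), r(q), p ∨ m), p ∨ (p ∨ inv(k))), inv(q) ∨ (inv(q) ∨ inv(p)) ∨ inv(q) ∨ (s(inv(m), s(k, p, k), s(q, inv(inv(k)), q)) ∨ m) ∨ k), k ∨ k ∨ q ∨ t(s(p ∨ p, k ∨ k, k), m), p)
  Push inv inside:  distribute inv over ∨ and collapse double inv
  Collect terms:  m ∨ m ∨ m ∨ k ∨ s(s(s(r(k ∨ q), s(r(q), s(p, m, m), inv(k)), r(r(p))), s(t(k ∨ k ∨ q, k ∨ k ∨ q), s(s(p, q, p), r(q), m ∨ p), inv(k) ∨ p ∨ p), inv(p) ∨ inv(q) ∨ inv(q) ∨ inv(q) ∨ k ∨ m ∨ s(inv(m), s(k, p, k), s(q, k, q))), k ∨ k ∨ q ∨ t(s(p ∨ p, k ∨ k, k), m), p)
  Order the arguments:  k ∨ m ∨ m ∨ m ∨ s(s(s(r(k ∨ q), s(r(q), s(p, m, m), inv(k)), r(r(p))), s(t(k ∨ k ∨ q, k ∨ k ∨ q), s(s(p, q, p), r(q), m ∨ p), inv(k) ∨ p ∨ p), inv(p) ∨ inv(q) ∨ inv(q) ∨ inv(q) ∨ k ∨ m ∨ s(inv(m), s(k, p, k), s(q, k, q))), k ∨ k ∨ q ∨ t(s(p ∨ p, k ∨ k, k), m), p)
Right:  m ∨ s(s(inv(m ∨ (inv(m) ∨ p)) ∨ (p ∨ s(r(k ∨ q), s(r(q), s(p, m, m), inv(k)), r(r(p)))), s(t((k ∨ q) ∨ k, q ∨ k ∨ k), s(s(p, q, p), r(q), p ∨ m), inv(k) ∨ (p ∨ p)), inv(q) ∨ m ∨ inv(q) ∨ inv(p) ∨ s(inv(m), s(inv(inv(k)), p, k), s(q, k, q)) ∨ inv(q) ∨ k), ((inv(p) ∨ p) ∨ k) ∨ (((inv(inv(t(s(p ∨ inv(inv(p)), k ∨ k, k), m))) ∨ inv(k) ∨ k) ∨ q) ∨ k), p) ∨ (k ∨ m) ∨ m
  Push inv inside:  distribute inv over ∨ and collapse double inv
  Collect:  m ∨ m ∨ m ∨ s(s(s(r(k ∨ q), s(r(q), s(p, m, m), inv(k)), r(r(p))), s(t(k ∨ k ∨ q, k ∨ k ∨ q), s(s(p, q, p), r(q), m ∨ p), inv(k) ∨ p ∨ p), inv(p) ∨ inv(q) ∨ inv(q) ∨ inv(q) ∨ k ∨ m ∨ s(inv(m), s(k, p, k), s(q, k, q))), k ∨ k ∨ q ∨ t(s(p ∨ p, k ∨ k, k), m), p) ∨ k
  Sort:  k ∨ m ∨ m ∨ m ∨ s(s(s(r(k ∨ q), s(r(q), s(p, m, m), inv(k)), r(r(p))), s(t(k ∨ k ∨ q, k ∨ k ∨ q), s(s(p, q, p), r(q), m ∨ p), inv(k) ∨ p ∨ p), inv(p) ∨ inv(q) ∨ inv(q) ∨ inv(q) ∨ k ∨ m ∨ s(inv(m), s(k, p, k), s(q, k, q))), k ∨ k ∨ q ∨ t(s(p ∨ p, k ∨ k, k), m), p)

Answer: yes — both canonical forms are k ∨ m ∨ m ∨ m ∨ s(s(s(r(k ∨ q), s(r(q), s(p, m, m), inv(k)), r(r(p))), s(t(k ∨ k ∨ q, k ∨ k ∨ q), s(s(p, q, p), r(q), m ∨ p), inv(k) ∨ p ∨ p), inv(p) ∨ inv(q) ∨ inv(q) ∨ inv(q) ∨ k ∨ m ∨ s(inv(m), s(k, p, k), s(q, k, q))), k ∨ k ∨ q ∨ t(s(p ∨ p, k ∨ k, k), m), p)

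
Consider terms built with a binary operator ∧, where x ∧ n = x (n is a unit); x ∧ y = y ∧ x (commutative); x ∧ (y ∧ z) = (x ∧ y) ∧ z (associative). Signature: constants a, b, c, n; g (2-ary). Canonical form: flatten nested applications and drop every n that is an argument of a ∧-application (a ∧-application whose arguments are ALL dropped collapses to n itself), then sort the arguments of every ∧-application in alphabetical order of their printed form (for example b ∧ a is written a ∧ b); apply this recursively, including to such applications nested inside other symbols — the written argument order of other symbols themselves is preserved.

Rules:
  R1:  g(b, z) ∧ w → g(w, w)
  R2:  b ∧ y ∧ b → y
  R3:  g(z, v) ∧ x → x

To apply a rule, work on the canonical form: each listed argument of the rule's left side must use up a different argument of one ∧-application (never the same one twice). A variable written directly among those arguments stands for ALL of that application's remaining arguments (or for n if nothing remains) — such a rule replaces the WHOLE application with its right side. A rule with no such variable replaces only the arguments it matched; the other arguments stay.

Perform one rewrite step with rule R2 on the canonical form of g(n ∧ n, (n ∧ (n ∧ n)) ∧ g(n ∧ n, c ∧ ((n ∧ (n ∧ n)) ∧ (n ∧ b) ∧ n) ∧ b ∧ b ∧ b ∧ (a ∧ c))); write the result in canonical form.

Answer: g(n, g(n, a ∧ b ∧ b ∧ c ∧ c))

Derivation:
Canonical form:  g(n, g(n, a ∧ b ∧ b ∧ b ∧ b ∧ c ∧ c))
Apply R2:  consuming b, b;  y := a ∧ b ∧ b ∧ c ∧ c
Every leftover argument binds to the variable; the entire application is replaced.
Giving:  g(n, g(n, a ∧ b ∧ b ∧ c ∧ c))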